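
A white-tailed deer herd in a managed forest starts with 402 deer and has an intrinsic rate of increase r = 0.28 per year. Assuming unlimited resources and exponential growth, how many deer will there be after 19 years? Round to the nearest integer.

82162 deer

N(t) = N₀·e^(rt) = 402 × e^(0.28×19) = 402 × e^5.32.
e^5.32 ≈ 204.38, so N ≈ 402 × 204.38 = 82162.3.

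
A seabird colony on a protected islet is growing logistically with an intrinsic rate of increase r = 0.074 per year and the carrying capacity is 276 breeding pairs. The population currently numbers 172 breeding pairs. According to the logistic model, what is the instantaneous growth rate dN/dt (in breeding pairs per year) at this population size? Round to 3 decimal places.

dN/dt = rN(1 − N/K) = 0.074 × 172 × (1 − 172/276).
1 − 172/276 = 0.37681; dN/dt = 0.074 × 172 × 0.37681 = 4.7961.

4.796 breeding pairs per year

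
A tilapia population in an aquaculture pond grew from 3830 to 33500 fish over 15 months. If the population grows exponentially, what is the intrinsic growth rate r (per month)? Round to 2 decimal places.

0.14 per month

From N(t) = N₀·e^(rt): e^(r·15) = 33500/3830 = 8.7467.
r·15 = ln(8.7467) = 2.1687, so r = 2.1687/15 = 0.14458.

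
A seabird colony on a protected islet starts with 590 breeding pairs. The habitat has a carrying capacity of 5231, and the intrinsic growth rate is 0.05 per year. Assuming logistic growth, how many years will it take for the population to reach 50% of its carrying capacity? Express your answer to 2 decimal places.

A = (K − N₀)/N₀ = (5231 − 590)/590 = 7.8661.
Solve 5231/(1 + 7.8661·e^(−0.05t)) = 2615.5: 1 + 7.8661·e^(−0.05t) = 2, so e^(−0.05t) = 0.127128.
−0.05·t = ln(0.127128) = -2.0626, so t = 2.0626/0.05 = 41.251.

41.25 years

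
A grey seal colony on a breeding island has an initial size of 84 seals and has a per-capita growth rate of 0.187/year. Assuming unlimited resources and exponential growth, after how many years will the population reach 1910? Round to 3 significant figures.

16.7 years

Set N₀·e^(rt) = 1910: e^(0.187·t) = 1910/84 = 22.738.
0.187·t = ln(22.738) = 3.124, so t = 3.124/0.187 = 16.706.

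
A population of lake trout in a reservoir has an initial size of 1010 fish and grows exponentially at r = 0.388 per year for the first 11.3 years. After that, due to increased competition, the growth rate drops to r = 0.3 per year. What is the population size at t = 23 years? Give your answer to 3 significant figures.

Phase 1: N(11.3) = 1010·e^(0.388×11.3) = 1010·e^4.384 = 80992.
Phase 2 runs for 23 − 11.3 = 11.7 years at r = 0.3.
N(23) = 80992·e^(0.3×11.7) = 80992·e^3.51 = 2.709042×10^6.

2710000 fish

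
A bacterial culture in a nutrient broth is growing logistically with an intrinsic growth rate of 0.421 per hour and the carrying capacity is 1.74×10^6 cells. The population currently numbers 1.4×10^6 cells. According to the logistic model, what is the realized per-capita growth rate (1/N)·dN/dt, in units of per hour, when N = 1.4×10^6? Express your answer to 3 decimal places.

(1/N)·dN/dt = r(1 − N/K) = 0.421 × (1 − 1.4×10^6/1.74×10^6).
= 0.421 × 0.1954 = 0.082264.

0.082 per hour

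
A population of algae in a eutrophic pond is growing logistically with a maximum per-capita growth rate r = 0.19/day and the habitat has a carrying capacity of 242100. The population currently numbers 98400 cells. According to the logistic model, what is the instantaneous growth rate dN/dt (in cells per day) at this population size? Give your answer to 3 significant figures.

dN/dt = rN(1 − N/K) = 0.19 × 98400 × (1 − 98400/242100).
1 − 98400/242100 = 0.59356; dN/dt = 0.19 × 98400 × 0.59356 = 11097.

11100 cells per day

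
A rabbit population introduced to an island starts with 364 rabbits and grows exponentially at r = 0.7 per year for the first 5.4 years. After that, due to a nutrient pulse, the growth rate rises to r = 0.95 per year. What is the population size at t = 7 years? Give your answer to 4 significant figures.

72920 rabbits

Phase 1: N(5.4) = 364·e^(0.7×5.4) = 364·e^3.78 = 15949.
Phase 2 runs for 7 − 5.4 = 1.6 years at r = 0.95.
N(7) = 15949·e^(0.95×1.6) = 15949·e^1.52 = 72922.6.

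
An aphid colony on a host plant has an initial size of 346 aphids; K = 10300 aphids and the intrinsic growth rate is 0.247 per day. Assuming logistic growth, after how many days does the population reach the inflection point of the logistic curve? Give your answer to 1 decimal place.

13.6 days

Logistic growth is fastest at N = K/2 = 5150.
A = (K − N₀)/N₀ = 28.769. Set K/(1 + A·e^(−rt)) = K/2 → A·e^(−rt) = 1.
e^(−0.247t) = 1/28.769 = 0.0347599, so t = ln(28.769)/0.247 = 3.3593/0.247 = 13.6.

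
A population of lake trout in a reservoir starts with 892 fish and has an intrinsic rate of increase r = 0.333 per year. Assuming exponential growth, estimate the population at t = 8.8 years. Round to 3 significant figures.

N(t) = N₀·e^(rt) = 892 × e^(0.333×8.8) = 892 × e^2.93.
e^2.93 ≈ 18.735, so N ≈ 892 × 18.735 = 16711.7.

16700 fish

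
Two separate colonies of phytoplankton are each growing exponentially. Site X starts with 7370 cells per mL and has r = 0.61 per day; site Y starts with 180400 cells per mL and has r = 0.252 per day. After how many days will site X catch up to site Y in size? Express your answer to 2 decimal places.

Set 7370·e^(0.61t) = 180400·e^(0.252t).
e^((0.61 − 0.252)t) = 180400/7370 → e^(0.358·t) = 24.478.
0.358·t = ln(24.478) = 3.1978, so t = 3.1978/0.358 = 8.9323.

8.93 days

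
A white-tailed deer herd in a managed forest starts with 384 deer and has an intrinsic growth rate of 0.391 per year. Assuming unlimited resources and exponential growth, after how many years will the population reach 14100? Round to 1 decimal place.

9.2 years

Set N₀·e^(rt) = 14100: e^(0.391·t) = 14100/384 = 36.719.
0.391·t = ln(36.719) = 3.6033, so t = 3.6033/0.391 = 9.2156.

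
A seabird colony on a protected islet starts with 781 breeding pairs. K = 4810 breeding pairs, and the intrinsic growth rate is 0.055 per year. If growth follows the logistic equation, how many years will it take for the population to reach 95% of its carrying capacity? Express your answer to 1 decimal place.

A = (K − N₀)/N₀ = (4810 − 781)/781 = 5.1588.
Solve 4810/(1 + 5.1588·e^(−0.055t)) = 4569.5: 1 + 5.1588·e^(−0.055t) = 1.0526, so e^(−0.055t) = 0.0102023.
−0.055·t = ln(0.0102023) = -4.5851, so t = 4.5851/0.055 = 83.366.

83.4 years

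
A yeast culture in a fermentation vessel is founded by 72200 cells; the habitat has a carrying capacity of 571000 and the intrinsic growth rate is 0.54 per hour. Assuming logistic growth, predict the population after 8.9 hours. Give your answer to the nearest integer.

540456 cells

A = (K − N₀)/N₀ = (571000 − 72200)/72200 = 6.9086.
N(t) = K/(1 + A·e^(−rt)) = 571000/(1 + 6.9086×e^(−0.54×8.9)).
e^(−4.806) = 0.0081805; denominator = 1 + 6.9086×0.0081805 = 1.0565.
N = 571000/1.0565 = 540456.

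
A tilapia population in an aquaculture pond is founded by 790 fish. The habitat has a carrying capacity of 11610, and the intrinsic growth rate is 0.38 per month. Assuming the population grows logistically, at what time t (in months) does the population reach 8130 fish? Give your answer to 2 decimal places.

A = (K − N₀)/N₀ = (11610 − 790)/790 = 13.696.
Solve 11610/(1 + 13.696·e^(−0.38t)) = 8130: 1 + 13.696·e^(−0.38t) = 1.428, so e^(−0.38t) = 0.0312528.
−0.38·t = ln(0.0312528) = -3.4656, so t = 3.4656/0.38 = 9.1201.

9.12 months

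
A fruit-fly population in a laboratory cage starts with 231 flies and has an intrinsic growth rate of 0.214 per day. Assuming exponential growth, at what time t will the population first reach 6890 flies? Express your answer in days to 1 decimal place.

15.9 days

Set N₀·e^(rt) = 6890: e^(0.214·t) = 6890/231 = 29.827.
0.214·t = ln(29.827) = 3.3954, so t = 3.3954/0.214 = 15.866.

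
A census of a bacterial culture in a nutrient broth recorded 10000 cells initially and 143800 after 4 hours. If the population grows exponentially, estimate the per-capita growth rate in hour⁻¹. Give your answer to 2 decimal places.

0.67 per hour

From N(t) = N₀·e^(rt): e^(r·4) = 143800/10000 = 14.38.
r·4 = ln(14.38) = 2.6658, so r = 2.6658/4 = 0.66646.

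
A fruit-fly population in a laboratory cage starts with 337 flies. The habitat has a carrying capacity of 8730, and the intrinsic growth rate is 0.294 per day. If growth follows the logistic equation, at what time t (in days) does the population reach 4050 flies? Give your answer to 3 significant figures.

A = (K − N₀)/N₀ = (8730 − 337)/337 = 24.905.
Solve 8730/(1 + 24.905·e^(−0.294t)) = 4050: 1 + 24.905·e^(−0.294t) = 2.1556, so e^(−0.294t) = 0.0463985.
−0.294·t = ln(0.0463985) = -3.0705, so t = 3.0705/0.294 = 10.444.

10.4 days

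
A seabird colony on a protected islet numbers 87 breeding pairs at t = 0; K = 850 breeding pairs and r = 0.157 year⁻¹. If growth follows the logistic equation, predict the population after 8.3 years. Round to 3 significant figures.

251 breeding pairs

A = (K − N₀)/N₀ = (850 − 87)/87 = 8.7701.
N(t) = K/(1 + A·e^(−rt)) = 850/(1 + 8.7701×e^(−0.157×8.3)).
e^(−1.303) = 0.27169; denominator = 1 + 8.7701×0.27169 = 3.3827.
N = 850/3.3827 = 251.276.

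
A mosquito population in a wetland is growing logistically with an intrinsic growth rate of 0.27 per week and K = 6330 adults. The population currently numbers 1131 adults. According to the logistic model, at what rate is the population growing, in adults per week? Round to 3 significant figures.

251 adults per week

dN/dt = rN(1 − N/K) = 0.27 × 1131 × (1 − 1131/6330).
1 − 1131/6330 = 0.82133; dN/dt = 0.27 × 1131 × 0.82133 = 250.81.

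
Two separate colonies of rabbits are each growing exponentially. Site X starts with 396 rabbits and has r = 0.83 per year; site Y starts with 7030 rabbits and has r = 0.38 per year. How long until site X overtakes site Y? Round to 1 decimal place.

6.4 years

Set 396·e^(0.83t) = 7030·e^(0.38t).
e^((0.83 − 0.38)t) = 7030/396 → e^(0.45·t) = 17.753.
0.45·t = ln(17.753) = 2.8765, so t = 2.8765/0.45 = 6.3923.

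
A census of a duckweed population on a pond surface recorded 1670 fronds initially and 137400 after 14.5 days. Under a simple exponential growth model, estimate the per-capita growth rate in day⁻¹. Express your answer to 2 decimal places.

0.30 per day

From N(t) = N₀·e^(rt): e^(r·14.5) = 137400/1670 = 82.275.
r·14.5 = ln(82.275) = 4.4101, so r = 4.4101/14.5 = 0.30414.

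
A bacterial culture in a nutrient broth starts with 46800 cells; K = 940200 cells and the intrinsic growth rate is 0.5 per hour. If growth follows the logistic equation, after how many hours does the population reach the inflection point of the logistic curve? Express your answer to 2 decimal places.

Logistic growth is fastest at N = K/2 = 470100.
A = (K − N₀)/N₀ = 19.09. Set K/(1 + A·e^(−rt)) = K/2 → A·e^(−rt) = 1.
e^(−0.5t) = 1/19.09 = 0.0523842, so t = ln(19.09)/0.5 = 2.9492/0.5 = 5.8983.

5.90 hours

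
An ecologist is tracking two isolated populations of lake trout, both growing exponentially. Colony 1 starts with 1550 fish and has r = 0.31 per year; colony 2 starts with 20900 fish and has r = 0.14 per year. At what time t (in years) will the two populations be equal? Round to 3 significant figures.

15.3 years

Set 1550·e^(0.31t) = 20900·e^(0.14t).
e^((0.31 − 0.14)t) = 20900/1550 → e^(0.17·t) = 13.484.
0.17·t = ln(13.484) = 2.6015, so t = 2.6015/0.17 = 15.303.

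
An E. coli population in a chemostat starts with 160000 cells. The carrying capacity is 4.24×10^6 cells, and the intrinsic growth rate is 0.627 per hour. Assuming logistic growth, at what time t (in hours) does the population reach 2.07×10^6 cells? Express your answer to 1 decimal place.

A = (K − N₀)/N₀ = (4.24×10^6 − 160000)/160000 = 25.5.
Solve 4.24×10^6/(1 + 25.5·e^(−0.627t)) = 2.07×10^6: 1 + 25.5·e^(−0.627t) = 2.0483, so e^(−0.627t) = 0.0411102.
−0.627·t = ln(0.0411102) = -3.1915, so t = 3.1915/0.627 = 5.0901.

5.1 hours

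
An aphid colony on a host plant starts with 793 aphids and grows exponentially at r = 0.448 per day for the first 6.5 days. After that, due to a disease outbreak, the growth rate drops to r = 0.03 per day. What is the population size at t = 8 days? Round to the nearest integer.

15257 aphids

Phase 1: N(6.5) = 793·e^(0.448×6.5) = 793·e^2.912 = 14586.1.
Phase 2 runs for 8 − 6.5 = 1.5 days at r = 0.03.
N(8) = 14586.1·e^(0.03×1.5) = 14586.1·e^0.045 = 15257.5.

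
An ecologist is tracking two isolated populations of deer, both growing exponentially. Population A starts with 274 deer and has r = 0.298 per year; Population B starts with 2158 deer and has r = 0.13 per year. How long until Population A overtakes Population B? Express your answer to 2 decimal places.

12.28 years

Set 274·e^(0.298t) = 2158·e^(0.13t).
e^((0.298 − 0.13)t) = 2158/274 → e^(0.168·t) = 7.8759.
0.168·t = ln(7.8759) = 2.0638, so t = 2.0638/0.168 = 12.285.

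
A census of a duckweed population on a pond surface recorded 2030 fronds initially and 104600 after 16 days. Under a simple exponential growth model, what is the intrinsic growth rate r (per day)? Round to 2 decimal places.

From N(t) = N₀·e^(rt): e^(r·16) = 104600/2030 = 51.527.
r·16 = ln(51.527) = 3.9421, so r = 3.9421/16 = 0.24638.

0.25 per day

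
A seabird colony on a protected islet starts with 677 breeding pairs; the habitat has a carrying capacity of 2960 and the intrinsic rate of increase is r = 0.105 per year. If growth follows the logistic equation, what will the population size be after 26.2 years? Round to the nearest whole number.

2435 breeding pairs

A = (K − N₀)/N₀ = (2960 − 677)/677 = 3.3722.
N(t) = K/(1 + A·e^(−rt)) = 2960/(1 + 3.3722×e^(−0.105×26.2)).
e^(−2.751) = 0.063864; denominator = 1 + 3.3722×0.063864 = 1.2154.
N = 2960/1.2154 = 2435.48.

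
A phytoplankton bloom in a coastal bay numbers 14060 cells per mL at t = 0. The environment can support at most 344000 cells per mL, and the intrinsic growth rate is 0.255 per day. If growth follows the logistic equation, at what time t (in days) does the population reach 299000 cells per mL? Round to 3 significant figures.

A = (K − N₀)/N₀ = (344000 − 14060)/14060 = 23.467.
Solve 344000/(1 + 23.467·e^(−0.255t)) = 299000: 1 + 23.467·e^(−0.255t) = 1.1505, so e^(−0.255t) = 0.00641345.
−0.255·t = ln(0.00641345) = -5.0494, so t = 5.0494/0.255 = 19.801.

19.8 days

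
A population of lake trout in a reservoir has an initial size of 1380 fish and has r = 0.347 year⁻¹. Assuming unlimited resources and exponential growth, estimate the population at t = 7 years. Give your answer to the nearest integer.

N(t) = N₀·e^(rt) = 1380 × e^(0.347×7) = 1380 × e^2.429.
e^2.429 ≈ 11.348, so N ≈ 1380 × 11.348 = 15659.6.

15660 fish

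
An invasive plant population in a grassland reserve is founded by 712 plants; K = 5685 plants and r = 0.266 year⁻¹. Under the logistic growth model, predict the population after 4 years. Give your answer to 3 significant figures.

A = (K − N₀)/N₀ = (5685 − 712)/712 = 6.9846.
N(t) = K/(1 + A·e^(−rt)) = 5685/(1 + 6.9846×e^(−0.266×4)).
e^(−1.064) = 0.34507; denominator = 1 + 6.9846×0.34507 = 3.4102.
N = 5685/3.4102 = 1667.07.

1670 plants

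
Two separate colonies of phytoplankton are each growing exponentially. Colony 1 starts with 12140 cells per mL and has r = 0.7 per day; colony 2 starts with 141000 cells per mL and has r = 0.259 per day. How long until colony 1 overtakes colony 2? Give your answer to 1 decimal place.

Set 12140·e^(0.7t) = 141000·e^(0.259t).
e^((0.7 − 0.259)t) = 141000/12140 → e^(0.441·t) = 11.614.
0.441·t = ln(11.614) = 2.4523, so t = 2.4523/0.441 = 5.5607.

5.6 days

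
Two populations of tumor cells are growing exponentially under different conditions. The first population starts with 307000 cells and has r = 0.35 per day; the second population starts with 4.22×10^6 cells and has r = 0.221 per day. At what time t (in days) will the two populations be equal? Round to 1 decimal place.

20.3 days

Set 307000·e^(0.35t) = 4.22×10^6·e^(0.221t).
e^((0.35 − 0.221)t) = 4.22×10^6/307000 → e^(0.129·t) = 13.746.
0.129·t = ln(13.746) = 2.6207, so t = 2.6207/0.129 = 20.316.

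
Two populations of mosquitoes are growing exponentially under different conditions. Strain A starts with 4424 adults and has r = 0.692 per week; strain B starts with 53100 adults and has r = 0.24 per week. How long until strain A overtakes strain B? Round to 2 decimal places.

5.50 weeks

Set 4424·e^(0.692t) = 53100·e^(0.24t).
e^((0.692 − 0.24)t) = 53100/4424 → e^(0.452·t) = 12.003.
0.452·t = ln(12.003) = 2.4851, so t = 2.4851/0.452 = 5.4981.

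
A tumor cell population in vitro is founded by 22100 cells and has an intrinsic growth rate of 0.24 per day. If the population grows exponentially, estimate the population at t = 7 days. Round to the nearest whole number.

N(t) = N₀·e^(rt) = 22100 × e^(0.24×7) = 22100 × e^1.68.
e^1.68 ≈ 5.3656, so N ≈ 22100 × 5.3656 = 118579.

118579 cells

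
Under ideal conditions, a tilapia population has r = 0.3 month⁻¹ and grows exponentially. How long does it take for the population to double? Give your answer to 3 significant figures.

2.31 months

Doubling time t_d = ln(2)/r = 0.6931/0.3 = 2.3105.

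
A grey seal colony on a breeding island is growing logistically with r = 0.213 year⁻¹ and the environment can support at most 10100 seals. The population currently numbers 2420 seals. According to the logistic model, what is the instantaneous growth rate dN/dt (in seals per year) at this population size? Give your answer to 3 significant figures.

dN/dt = rN(1 − N/K) = 0.213 × 2420 × (1 − 2420/10100).
1 − 2420/10100 = 0.7604; dN/dt = 0.213 × 2420 × 0.7604 = 391.95.

392 seals per year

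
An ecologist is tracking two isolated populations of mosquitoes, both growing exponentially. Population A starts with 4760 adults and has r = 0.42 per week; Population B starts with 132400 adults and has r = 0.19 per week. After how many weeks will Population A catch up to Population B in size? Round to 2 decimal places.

Set 4760·e^(0.42t) = 132400·e^(0.19t).
e^((0.42 − 0.19)t) = 132400/4760 → e^(0.23·t) = 27.815.
0.23·t = ln(27.815) = 3.3256, so t = 3.3256/0.23 = 14.459.

14.46 weeks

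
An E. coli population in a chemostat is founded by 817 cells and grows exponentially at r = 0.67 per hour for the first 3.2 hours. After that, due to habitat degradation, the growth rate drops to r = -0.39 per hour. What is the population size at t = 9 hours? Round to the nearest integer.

Phase 1: N(3.2) = 817·e^(0.67×3.2) = 817·e^2.144 = 6971.87.
Phase 2 runs for 9 − 3.2 = 5.8 hours at r = -0.39.
N(9) = 6971.87·e^(-0.39×5.8) = 6971.87·e^-2.262 = 726.065.

726 cells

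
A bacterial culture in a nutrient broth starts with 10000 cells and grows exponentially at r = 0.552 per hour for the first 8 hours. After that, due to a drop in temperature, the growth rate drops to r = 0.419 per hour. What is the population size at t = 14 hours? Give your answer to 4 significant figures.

Phase 1: N(8) = 10000·e^(0.552×8) = 10000·e^4.416 = 827646.
Phase 2 runs for 14 − 8 = 6 hours at r = 0.419.
N(14) = 827646·e^(0.419×6) = 827646·e^2.514 = 1.022494×10^7.

10220000 cells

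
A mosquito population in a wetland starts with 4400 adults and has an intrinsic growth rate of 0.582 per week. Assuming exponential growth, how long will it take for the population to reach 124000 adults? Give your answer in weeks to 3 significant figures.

Set N₀·e^(rt) = 124000: e^(0.582·t) = 124000/4400 = 28.182.
0.582·t = ln(28.182) = 3.3387, so t = 3.3387/0.582 = 5.7366.

5.74 weeks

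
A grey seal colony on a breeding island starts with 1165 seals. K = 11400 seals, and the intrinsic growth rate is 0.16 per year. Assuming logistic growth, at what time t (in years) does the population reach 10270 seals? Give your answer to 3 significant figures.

27.4 years

A = (K − N₀)/N₀ = (11400 − 1165)/1165 = 8.7854.
Solve 11400/(1 + 8.7854·e^(−0.16t)) = 10270: 1 + 8.7854·e^(−0.16t) = 1.11, so e^(−0.16t) = 0.0125241.
−0.16·t = ln(0.0125241) = -4.3801, so t = 4.3801/0.16 = 27.376.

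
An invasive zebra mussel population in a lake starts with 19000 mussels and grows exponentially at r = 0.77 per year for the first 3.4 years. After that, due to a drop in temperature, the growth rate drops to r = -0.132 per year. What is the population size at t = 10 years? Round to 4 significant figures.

Phase 1: N(3.4) = 19000·e^(0.77×3.4) = 19000·e^2.618 = 260457.
Phase 2 runs for 10 − 3.4 = 6.6 years at r = -0.132.
N(10) = 260457·e^(-0.132×6.6) = 260457·e^-0.8712 = 108988.

109000 mussels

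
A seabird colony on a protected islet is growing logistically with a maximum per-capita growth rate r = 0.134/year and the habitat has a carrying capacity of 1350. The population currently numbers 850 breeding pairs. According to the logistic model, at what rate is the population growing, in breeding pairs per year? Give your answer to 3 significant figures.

dN/dt = rN(1 − N/K) = 0.134 × 850 × (1 − 850/1350).
1 − 850/1350 = 0.37037; dN/dt = 0.134 × 850 × 0.37037 = 42.185.

42.2 breeding pairs per year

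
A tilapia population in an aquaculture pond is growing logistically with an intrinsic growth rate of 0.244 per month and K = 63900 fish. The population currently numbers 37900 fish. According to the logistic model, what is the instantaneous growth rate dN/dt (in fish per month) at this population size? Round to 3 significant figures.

dN/dt = rN(1 − N/K) = 0.244 × 37900 × (1 − 37900/63900).
1 − 37900/63900 = 0.40689; dN/dt = 0.244 × 37900 × 0.40689 = 3762.7.

3760 fish per month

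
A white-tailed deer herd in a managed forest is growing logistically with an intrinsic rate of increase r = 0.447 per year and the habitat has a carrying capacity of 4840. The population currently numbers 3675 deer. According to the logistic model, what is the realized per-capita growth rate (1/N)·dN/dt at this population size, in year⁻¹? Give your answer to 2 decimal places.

0.11 per year

(1/N)·dN/dt = r(1 − N/K) = 0.447 × (1 − 3675/4840).
= 0.447 × 0.2407 = 0.10759.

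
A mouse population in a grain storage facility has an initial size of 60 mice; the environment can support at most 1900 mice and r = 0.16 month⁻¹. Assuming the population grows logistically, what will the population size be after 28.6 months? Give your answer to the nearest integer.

A = (K − N₀)/N₀ = (1900 − 60)/60 = 30.667.
N(t) = K/(1 + A·e^(−rt)) = 1900/(1 + 30.667×e^(−0.16×28.6)).
e^(−4.576) = 0.010296; denominator = 1 + 30.667×0.010296 = 1.3157.
N = 1900/1.3157 = 1444.05.

1444 mice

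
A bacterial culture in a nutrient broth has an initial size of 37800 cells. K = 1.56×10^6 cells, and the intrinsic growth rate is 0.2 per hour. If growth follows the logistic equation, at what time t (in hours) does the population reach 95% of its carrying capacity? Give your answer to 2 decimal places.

A = (K − N₀)/N₀ = (1.56×10^6 − 37800)/37800 = 40.27.
Solve 1.56×10^6/(1 + 40.27·e^(−0.2t)) = 1.482×10^6: 1 + 40.27·e^(−0.2t) = 1.0526, so e^(−0.2t) = 0.00130697.
−0.2·t = ln(0.00130697) = -6.64, so t = 6.64/0.2 = 33.2.

33.20 hours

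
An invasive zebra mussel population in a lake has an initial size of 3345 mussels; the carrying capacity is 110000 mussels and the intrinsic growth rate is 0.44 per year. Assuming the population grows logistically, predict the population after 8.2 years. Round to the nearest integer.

A = (K − N₀)/N₀ = (110000 − 3345)/3345 = 31.885.
N(t) = K/(1 + A·e^(−rt)) = 110000/(1 + 31.885×e^(−0.44×8.2)).
e^(−3.608) = 0.027106; denominator = 1 + 31.885×0.027106 = 1.8643.
N = 110000/1.8643 = 59004.3.

59004 mussels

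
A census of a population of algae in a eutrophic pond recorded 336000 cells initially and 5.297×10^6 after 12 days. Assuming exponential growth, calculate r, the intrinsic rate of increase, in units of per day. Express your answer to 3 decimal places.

0.230 per day

From N(t) = N₀·e^(rt): e^(r·12) = 5.297×10^6/336000 = 15.765.
r·12 = ln(15.765) = 2.7578, so r = 2.7578/12 = 0.22982.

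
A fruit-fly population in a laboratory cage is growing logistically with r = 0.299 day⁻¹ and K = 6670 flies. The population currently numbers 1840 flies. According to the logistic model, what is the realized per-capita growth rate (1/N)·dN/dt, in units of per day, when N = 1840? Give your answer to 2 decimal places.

(1/N)·dN/dt = r(1 − N/K) = 0.299 × (1 − 1840/6670).
= 0.299 × 0.72414 = 0.21652.

0.22 per day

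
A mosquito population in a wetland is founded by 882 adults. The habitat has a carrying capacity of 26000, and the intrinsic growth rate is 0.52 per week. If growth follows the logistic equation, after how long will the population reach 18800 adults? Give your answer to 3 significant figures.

A = (K − N₀)/N₀ = (26000 − 882)/882 = 28.478.
Solve 26000/(1 + 28.478·e^(−0.52t)) = 18800: 1 + 28.478·e^(−0.52t) = 1.383, so e^(−0.52t) = 0.013448.
−0.52·t = ln(0.013448) = -4.3089, so t = 4.3089/0.52 = 8.2864.

8.29 weeks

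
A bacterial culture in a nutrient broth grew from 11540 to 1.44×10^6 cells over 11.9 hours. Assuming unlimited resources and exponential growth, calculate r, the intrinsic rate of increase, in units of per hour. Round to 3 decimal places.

0.406 per hour

From N(t) = N₀·e^(rt): e^(r·11.9) = 1.44×10^6/11540 = 124.78.
r·11.9 = ln(124.78) = 4.8266, so r = 4.8266/11.9 = 0.40559.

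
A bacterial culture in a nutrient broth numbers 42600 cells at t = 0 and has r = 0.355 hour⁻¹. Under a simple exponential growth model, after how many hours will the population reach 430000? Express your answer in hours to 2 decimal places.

Set N₀·e^(rt) = 430000: e^(0.355·t) = 430000/42600 = 10.094.
0.355·t = ln(10.094) = 2.3119, so t = 2.3119/0.355 = 6.5125.

6.51 hours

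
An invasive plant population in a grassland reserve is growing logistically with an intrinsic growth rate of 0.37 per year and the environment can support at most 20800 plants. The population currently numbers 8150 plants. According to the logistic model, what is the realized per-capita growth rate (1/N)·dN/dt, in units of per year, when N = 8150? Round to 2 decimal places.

(1/N)·dN/dt = r(1 − N/K) = 0.37 × (1 − 8150/20800).
= 0.37 × 0.60817 = 0.22502.

0.23 per year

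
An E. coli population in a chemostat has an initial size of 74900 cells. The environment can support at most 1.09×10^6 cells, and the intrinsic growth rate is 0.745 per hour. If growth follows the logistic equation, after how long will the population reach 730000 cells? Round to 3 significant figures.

4.45 hours

A = (K − N₀)/N₀ = (1.09×10^6 − 74900)/74900 = 13.553.
Solve 1.09×10^6/(1 + 13.553·e^(−0.745t)) = 730000: 1 + 13.553·e^(−0.745t) = 1.4932, so e^(−0.745t) = 0.0363875.
−0.745·t = ln(0.0363875) = -3.3135, so t = 3.3135/0.745 = 4.4477.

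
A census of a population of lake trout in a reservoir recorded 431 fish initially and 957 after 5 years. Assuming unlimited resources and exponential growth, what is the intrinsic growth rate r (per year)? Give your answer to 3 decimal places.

From N(t) = N₀·e^(rt): e^(r·5) = 957/431 = 2.2204.
r·5 = ln(2.2204) = 0.7977, so r = 0.7977/5 = 0.15954.

0.160 per year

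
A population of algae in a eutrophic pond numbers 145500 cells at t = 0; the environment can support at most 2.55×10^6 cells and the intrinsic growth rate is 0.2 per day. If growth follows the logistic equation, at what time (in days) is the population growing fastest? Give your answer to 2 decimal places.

14.02 days

Logistic growth is fastest at N = K/2 = 1.275×10^6.
A = (K − N₀)/N₀ = 16.526. Set K/(1 + A·e^(−rt)) = K/2 → A·e^(−rt) = 1.
e^(−0.2t) = 1/16.526 = 0.0605115, so t = ln(16.526)/0.2 = 2.8049/0.2 = 14.025.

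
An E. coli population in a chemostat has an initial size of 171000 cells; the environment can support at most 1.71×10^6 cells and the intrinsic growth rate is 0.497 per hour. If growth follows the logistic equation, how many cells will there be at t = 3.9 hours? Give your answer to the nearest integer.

A = (K − N₀)/N₀ = (1.71×10^6 − 171000)/171000 = 9.
N(t) = K/(1 + A·e^(−rt)) = 1.71×10^6/(1 + 9×e^(−0.497×3.9)).
e^(−1.938) = 0.14395; denominator = 1 + 9×0.14395 = 2.2955.
N = 1.71×10^6/2.2955 = 744924.

744924 cells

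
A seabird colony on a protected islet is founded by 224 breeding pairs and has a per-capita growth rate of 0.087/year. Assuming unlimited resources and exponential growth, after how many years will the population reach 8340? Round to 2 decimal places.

41.58 years

Set N₀·e^(rt) = 8340: e^(0.087·t) = 8340/224 = 37.232.
0.087·t = ln(37.232) = 3.6172, so t = 3.6172/0.087 = 41.577.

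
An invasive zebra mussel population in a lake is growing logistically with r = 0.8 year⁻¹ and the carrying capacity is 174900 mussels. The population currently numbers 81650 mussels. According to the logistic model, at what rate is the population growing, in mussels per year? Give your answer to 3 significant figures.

dN/dt = rN(1 − N/K) = 0.8 × 81650 × (1 − 81650/174900).
1 − 81650/174900 = 0.53316; dN/dt = 0.8 × 81650 × 0.53316 = 34826.

34800 mussels per year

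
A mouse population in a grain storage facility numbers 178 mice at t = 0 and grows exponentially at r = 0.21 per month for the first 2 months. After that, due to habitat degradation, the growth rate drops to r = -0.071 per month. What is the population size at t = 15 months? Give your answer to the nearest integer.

108 mice

Phase 1: N(2) = 178·e^(0.21×2) = 178·e^0.42 = 270.909.
Phase 2 runs for 15 − 2 = 13 months at r = -0.071.
N(15) = 270.909·e^(-0.071×13) = 270.909·e^-0.923 = 107.639.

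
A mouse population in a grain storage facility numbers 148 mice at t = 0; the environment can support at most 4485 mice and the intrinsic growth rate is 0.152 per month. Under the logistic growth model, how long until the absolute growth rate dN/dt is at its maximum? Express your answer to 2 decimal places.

22.22 months

Logistic growth is fastest at N = K/2 = 2242.5.
A = (K − N₀)/N₀ = 29.304. Set K/(1 + A·e^(−rt)) = K/2 → A·e^(−rt) = 1.
e^(−0.152t) = 1/29.304 = 0.034125, so t = ln(29.304)/0.152 = 3.3777/0.152 = 22.222.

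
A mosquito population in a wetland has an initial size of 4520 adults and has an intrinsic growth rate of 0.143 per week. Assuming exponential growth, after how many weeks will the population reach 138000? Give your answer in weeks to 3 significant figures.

Set N₀·e^(rt) = 138000: e^(0.143·t) = 138000/4520 = 30.531.
0.143·t = ln(30.531) = 3.4187, so t = 3.4187/0.143 = 23.907.

23.9 weeks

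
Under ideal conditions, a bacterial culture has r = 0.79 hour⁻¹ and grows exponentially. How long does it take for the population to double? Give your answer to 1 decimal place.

0.9 hours

Doubling time t_d = ln(2)/r = 0.6931/0.79 = 0.8774.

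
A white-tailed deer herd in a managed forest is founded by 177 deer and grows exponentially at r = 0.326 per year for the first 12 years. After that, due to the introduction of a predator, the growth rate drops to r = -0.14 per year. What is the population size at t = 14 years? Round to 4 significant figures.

6689 deer

Phase 1: N(12) = 177·e^(0.326×12) = 177·e^3.912 = 8849.8.
Phase 2 runs for 14 − 12 = 2 years at r = -0.14.
N(14) = 8849.8·e^(-0.14×2) = 8849.8·e^-0.28 = 6688.53.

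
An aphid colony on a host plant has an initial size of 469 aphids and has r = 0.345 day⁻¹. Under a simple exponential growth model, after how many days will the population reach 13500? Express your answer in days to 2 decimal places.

9.74 days

Set N₀·e^(rt) = 13500: e^(0.345·t) = 13500/469 = 28.785.
0.345·t = ln(28.785) = 3.3598, so t = 3.3598/0.345 = 9.7387.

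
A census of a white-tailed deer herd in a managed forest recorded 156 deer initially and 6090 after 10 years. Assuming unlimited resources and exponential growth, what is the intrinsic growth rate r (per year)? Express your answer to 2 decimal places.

From N(t) = N₀·e^(rt): e^(r·10) = 6090/156 = 39.038.
r·10 = ln(39.038) = 3.6645, so r = 3.6645/10 = 0.36645.

0.37 per year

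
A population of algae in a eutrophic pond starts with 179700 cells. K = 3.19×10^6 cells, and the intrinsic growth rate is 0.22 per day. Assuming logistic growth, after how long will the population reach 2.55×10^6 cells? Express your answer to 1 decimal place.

19.1 days

A = (K − N₀)/N₀ = (3.19×10^6 − 179700)/179700 = 16.752.
Solve 3.19×10^6/(1 + 16.752·e^(−0.22t)) = 2.55×10^6: 1 + 16.752·e^(−0.22t) = 1.251, so e^(−0.22t) = 0.0149823.
−0.22·t = ln(0.0149823) = -4.2009, so t = 4.2009/0.22 = 19.095.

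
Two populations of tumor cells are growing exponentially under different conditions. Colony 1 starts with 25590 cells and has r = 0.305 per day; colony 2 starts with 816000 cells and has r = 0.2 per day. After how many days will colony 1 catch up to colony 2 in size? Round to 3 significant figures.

Set 25590·e^(0.305t) = 816000·e^(0.2t).
e^((0.305 − 0.2)t) = 816000/25590 → e^(0.105·t) = 31.887.
0.105·t = ln(31.887) = 3.4622, so t = 3.4622/0.105 = 32.973.

33.0 days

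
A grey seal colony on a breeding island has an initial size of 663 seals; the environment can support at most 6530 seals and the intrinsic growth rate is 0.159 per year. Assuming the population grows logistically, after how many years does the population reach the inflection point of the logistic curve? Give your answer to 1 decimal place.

13.7 years

Logistic growth is fastest at N = K/2 = 3265.
A = (K − N₀)/N₀ = 8.8492. Set K/(1 + A·e^(−rt)) = K/2 → A·e^(−rt) = 1.
e^(−0.159t) = 1/8.8492 = 0.113005, so t = ln(8.8492)/0.159 = 2.1803/0.159 = 13.713.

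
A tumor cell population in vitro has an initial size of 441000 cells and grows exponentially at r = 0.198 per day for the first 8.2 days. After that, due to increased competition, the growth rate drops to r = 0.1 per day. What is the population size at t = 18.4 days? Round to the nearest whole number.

Phase 1: N(8.2) = 441000·e^(0.198×8.2) = 441000·e^1.624 = 2.23645×10^6.
Phase 2 runs for 18.4 − 8.2 = 10.2 days at r = 0.1.
N(18.4) = 2.23645×10^6·e^(0.1×10.2) = 2.23645×10^6·e^1.02 = 6.20211×10^6.

6202110 cells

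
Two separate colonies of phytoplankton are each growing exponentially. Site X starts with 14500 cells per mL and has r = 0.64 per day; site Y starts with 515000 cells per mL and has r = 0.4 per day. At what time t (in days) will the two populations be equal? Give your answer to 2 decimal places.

Set 14500·e^(0.64t) = 515000·e^(0.4t).
e^((0.64 − 0.4)t) = 515000/14500 → e^(0.24·t) = 35.517.
0.24·t = ln(35.517) = 3.57, so t = 3.57/0.24 = 14.875.

14.88 days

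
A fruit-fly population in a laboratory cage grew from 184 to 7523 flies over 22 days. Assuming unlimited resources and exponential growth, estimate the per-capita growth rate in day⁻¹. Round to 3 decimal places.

0.169 per day

From N(t) = N₀·e^(rt): e^(r·22) = 7523/184 = 40.886.
r·22 = ln(40.886) = 3.7108, so r = 3.7108/22 = 0.16867.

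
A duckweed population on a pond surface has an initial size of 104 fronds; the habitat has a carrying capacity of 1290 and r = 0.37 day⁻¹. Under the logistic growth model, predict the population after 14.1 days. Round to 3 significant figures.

A = (K − N₀)/N₀ = (1290 − 104)/104 = 11.404.
N(t) = K/(1 + A·e^(−rt)) = 1290/(1 + 11.404×e^(−0.37×14.1)).
e^(−5.217) = 0.0054236; denominator = 1 + 11.404×0.0054236 = 1.0618.
N = 1290/1.0618 = 1214.86.

1210 fronds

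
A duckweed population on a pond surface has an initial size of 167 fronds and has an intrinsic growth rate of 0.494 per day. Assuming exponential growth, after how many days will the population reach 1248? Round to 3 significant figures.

Set N₀·e^(rt) = 1248: e^(0.494·t) = 1248/167 = 7.4731.
0.494·t = ln(7.4731) = 2.0113, so t = 2.0113/0.494 = 4.0715.

4.07 days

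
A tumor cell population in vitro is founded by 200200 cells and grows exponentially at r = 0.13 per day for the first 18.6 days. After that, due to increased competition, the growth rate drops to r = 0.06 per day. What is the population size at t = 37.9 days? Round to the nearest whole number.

7153213 cells

Phase 1: N(18.6) = 200200·e^(0.13×18.6) = 200200·e^2.418 = 2.246923×10^6.
Phase 2 runs for 37.9 − 18.6 = 19.3 days at r = 0.06.
N(37.9) = 2.246923×10^6·e^(0.06×19.3) = 2.246923×10^6·e^1.158 = 7.153213×10^6.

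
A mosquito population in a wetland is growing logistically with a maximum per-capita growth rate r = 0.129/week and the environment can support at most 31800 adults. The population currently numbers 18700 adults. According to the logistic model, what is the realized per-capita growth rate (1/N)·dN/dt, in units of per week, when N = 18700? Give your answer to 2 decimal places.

0.05 per week

(1/N)·dN/dt = r(1 − N/K) = 0.129 × (1 − 18700/31800).
= 0.129 × 0.41195 = 0.053142.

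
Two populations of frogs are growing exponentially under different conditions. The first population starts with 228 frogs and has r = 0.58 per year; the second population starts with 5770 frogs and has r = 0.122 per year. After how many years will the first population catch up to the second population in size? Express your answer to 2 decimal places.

7.05 years

Set 228·e^(0.58t) = 5770·e^(0.122t).
e^((0.58 − 0.122)t) = 5770/228 → e^(0.458·t) = 25.307.
0.458·t = ln(25.307) = 3.2311, so t = 3.2311/0.458 = 7.0548.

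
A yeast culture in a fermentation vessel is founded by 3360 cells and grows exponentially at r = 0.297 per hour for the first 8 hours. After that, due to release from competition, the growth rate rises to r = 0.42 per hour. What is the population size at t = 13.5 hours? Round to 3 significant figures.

364000 cells

Phase 1: N(8) = 3360·e^(0.297×8) = 3360·e^2.376 = 36159.5.
Phase 2 runs for 13.5 − 8 = 5.5 hours at r = 0.42.
N(13.5) = 36159.5·e^(0.42×5.5) = 36159.5·e^2.31 = 364287.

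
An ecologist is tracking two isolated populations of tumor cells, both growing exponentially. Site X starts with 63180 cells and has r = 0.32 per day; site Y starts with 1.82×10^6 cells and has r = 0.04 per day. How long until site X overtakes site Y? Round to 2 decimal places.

12.00 days

Set 63180·e^(0.32t) = 1.82×10^6·e^(0.04t).
e^((0.32 − 0.04)t) = 1.82×10^6/63180 → e^(0.28·t) = 28.807.
0.28·t = ln(28.807) = 3.3606, so t = 3.3606/0.28 = 12.002.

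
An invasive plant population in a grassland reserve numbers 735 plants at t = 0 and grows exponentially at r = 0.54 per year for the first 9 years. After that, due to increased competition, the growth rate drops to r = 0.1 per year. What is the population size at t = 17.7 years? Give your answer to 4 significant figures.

Phase 1: N(9) = 735·e^(0.54×9) = 735·e^4.86 = 94832.8.
Phase 2 runs for 17.7 − 9 = 8.7 years at r = 0.1.
N(17.7) = 94832.8·e^(0.1×8.7) = 94832.8·e^0.87 = 226357.

226400 plants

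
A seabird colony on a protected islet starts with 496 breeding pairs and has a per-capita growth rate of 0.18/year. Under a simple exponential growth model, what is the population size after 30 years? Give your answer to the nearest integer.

N(t) = N₀·e^(rt) = 496 × e^(0.18×30) = 496 × e^5.4.
e^5.4 ≈ 221.41, so N ≈ 496 × 221.41 = 109818.

109818 breeding pairs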